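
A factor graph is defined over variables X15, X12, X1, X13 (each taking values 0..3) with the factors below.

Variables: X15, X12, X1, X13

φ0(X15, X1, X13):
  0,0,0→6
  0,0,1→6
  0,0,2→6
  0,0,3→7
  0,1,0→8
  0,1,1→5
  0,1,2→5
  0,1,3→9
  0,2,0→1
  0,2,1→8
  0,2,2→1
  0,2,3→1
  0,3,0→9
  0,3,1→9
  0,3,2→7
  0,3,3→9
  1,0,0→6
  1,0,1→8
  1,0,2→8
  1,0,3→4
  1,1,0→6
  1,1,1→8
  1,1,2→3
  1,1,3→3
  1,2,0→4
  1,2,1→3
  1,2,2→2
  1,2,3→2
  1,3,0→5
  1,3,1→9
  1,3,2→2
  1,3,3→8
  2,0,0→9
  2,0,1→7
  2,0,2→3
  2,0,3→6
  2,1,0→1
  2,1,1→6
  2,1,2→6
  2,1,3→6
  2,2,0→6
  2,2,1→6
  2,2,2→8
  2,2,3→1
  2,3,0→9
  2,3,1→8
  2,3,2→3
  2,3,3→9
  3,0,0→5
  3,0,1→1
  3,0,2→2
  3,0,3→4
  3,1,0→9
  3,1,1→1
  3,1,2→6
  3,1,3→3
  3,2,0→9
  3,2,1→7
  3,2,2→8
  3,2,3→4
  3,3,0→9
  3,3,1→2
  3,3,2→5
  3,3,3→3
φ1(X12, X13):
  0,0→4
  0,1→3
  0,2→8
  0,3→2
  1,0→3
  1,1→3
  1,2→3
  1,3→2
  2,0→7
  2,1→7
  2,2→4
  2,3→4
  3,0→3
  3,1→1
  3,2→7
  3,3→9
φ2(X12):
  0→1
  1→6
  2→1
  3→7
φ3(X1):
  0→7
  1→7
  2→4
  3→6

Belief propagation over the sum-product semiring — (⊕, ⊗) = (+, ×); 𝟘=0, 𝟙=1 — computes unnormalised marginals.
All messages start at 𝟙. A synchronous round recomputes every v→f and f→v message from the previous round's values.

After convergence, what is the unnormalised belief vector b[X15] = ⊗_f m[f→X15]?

init: all messages = 𝟙 over 4 values
r1 m[φ0→X15] = [97, 81, 94, 78]
r1 m[φ0→X1] = [88, 85, 71, 106]
r1 m[φ0→X13] = [102, 94, 75, 79]
r1 m[φ1→X12] = [17, 11, 22, 20]
r1 m[φ1→X13] = [17, 14, 22, 17]
r1 m[φ2→X12] = [1, 6, 1, 7]
r1 m[φ3→X1] = [7, 7, 4, 6]
r1 m[X15→φ0] = [1, 1, 1, 1]
r1 m[X12→φ1] = [1, 1, 1, 1]
r1 m[X12→φ2] = [1, 1, 1, 1]
r1 m[X1→φ0] = [1, 1, 1, 1]
r1 m[X1→φ3] = [1, 1, 1, 1]
r1 m[X13→φ0] = [1, 1, 1, 1]
r1 m[X13→φ1] = [1, 1, 1, 1]
r2 m[φ0→X15] = [97, 81, 94, 78]
r2 m[φ0→X1] = [88, 85, 71, 106]
r2 m[φ0→X13] = [102, 94, 75, 79]
r2 m[φ1→X12] = [17, 11, 22, 20]
r2 m[φ1→X13] = [17, 14, 22, 17]
r2 m[φ2→X12] = [1, 6, 1, 7]
r2 m[φ3→X1] = [7, 7, 4, 6]
r2 m[X15→φ0] = [1, 1, 1, 1]
r2 m[X12→φ1] = [1, 6, 1, 7]
r2 m[X12→φ2] = [17, 11, 22, 20]
r2 m[X1→φ0] = [7, 7, 4, 6]
r2 m[X1→φ3] = [88, 85, 71, 106]
r2 m[X13→φ0] = [17, 14, 22, 17]
r2 m[X13→φ1] = [102, 94, 75, 79]
r3 m[φ0→X15] = [10530, 8621, 9698, 7959]
r3 m[φ0→X1] = [1525, 1485, 1230, 1803]
r3 m[φ0→X13] = [622, 558, 451, 500]
r3 m[φ1→X12] = [1448, 971, 1988, 1636]
r3 m[φ1→X13] = [50, 35, 79, 81]
r3 m[φ2→X12] = [1, 6, 1, 7]
r3 m[φ3→X1] = [7, 7, 4, 6]
r3 m[X15→φ0] = [1, 1, 1, 1]
r3 m[X12→φ1] = [1, 6, 1, 7]
r3 m[X12→φ2] = [17, 11, 22, 20]
r3 m[X1→φ0] = [7, 7, 4, 6]
r3 m[X1→φ3] = [88, 85, 71, 106]
r3 m[X13→φ0] = [17, 14, 22, 17]
r3 m[X13→φ1] = [102, 94, 75, 79]
r4 m[φ0→X15] = [10530, 8621, 9698, 7959]
r4 m[φ0→X1] = [1525, 1485, 1230, 1803]
r4 m[φ0→X13] = [622, 558, 451, 500]
r4 m[φ1→X12] = [1448, 971, 1988, 1636]
r4 m[φ1→X13] = [50, 35, 79, 81]
r4 m[φ2→X12] = [1, 6, 1, 7]
r4 m[φ3→X1] = [7, 7, 4, 6]
r4 m[X15→φ0] = [1, 1, 1, 1]
r4 m[X12→φ1] = [1, 6, 1, 7]
r4 m[X12→φ2] = [1448, 971, 1988, 1636]
r4 m[X1→φ0] = [7, 7, 4, 6]
r4 m[X1→φ3] = [1525, 1485, 1230, 1803]
r4 m[X13→φ0] = [50, 35, 79, 81]
r4 m[X13→φ1] = [622, 558, 451, 500]
r5 m[φ0→X15] = [36992, 28898, 33534, 27335]
r5 m[φ0→X1] = [5272, 5181, 3989, 6272]
r5 m[φ0→X13] = [622, 558, 451, 500]
r5 m[φ1→X12] = [8770, 5893, 12064, 10081]
r5 m[φ1→X13] = [50, 35, 79, 81]
r5 m[φ2→X12] = [1, 6, 1, 7]
r5 m[φ3→X1] = [7, 7, 4, 6]
r5 m[X15→φ0] = [1, 1, 1, 1]
r5 m[X12→φ1] = [1, 6, 1, 7]
r5 m[X12→φ2] = [1448, 971, 1988, 1636]
r5 m[X1→φ0] = [7, 7, 4, 6]
r5 m[X1→φ3] = [1525, 1485, 1230, 1803]
r5 m[X13→φ0] = [50, 35, 79, 81]
r5 m[X13→φ1] = [622, 558, 451, 500]
r6 m[φ0→X15] = [36992, 28898, 33534, 27335]
r6 m[φ0→X1] = [5272, 5181, 3989, 6272]
r6 m[φ0→X13] = [622, 558, 451, 500]
r6 m[φ1→X12] = [8770, 5893, 12064, 10081]
r6 m[φ1→X13] = [50, 35, 79, 81]
r6 m[φ2→X12] = [1, 6, 1, 7]
r6 m[φ3→X1] = [7, 7, 4, 6]
r6 m[X15→φ0] = [1, 1, 1, 1]
r6 m[X12→φ1] = [1, 6, 1, 7]
r6 m[X12→φ2] = [8770, 5893, 12064, 10081]
r6 m[X1→φ0] = [7, 7, 4, 6]
r6 m[X1→φ3] = [5272, 5181, 3989, 6272]
r6 m[X13→φ0] = [50, 35, 79, 81]
r6 m[X13→φ1] = [622, 558, 451, 500]
r7 m[φ0→X15] = [36992, 28898, 33534, 27335]
r7 m[φ0→X1] = [5272, 5181, 3989, 6272]
r7 m[φ0→X13] = [622, 558, 451, 500]
r7 m[φ1→X12] = [8770, 5893, 12064, 10081]
r7 m[φ1→X13] = [50, 35, 79, 81]
r7 m[φ2→X12] = [1, 6, 1, 7]
r7 m[φ3→X1] = [7, 7, 4, 6]
r7 m[X15→φ0] = [1, 1, 1, 1]
r7 m[X12→φ1] = [1, 6, 1, 7]
r7 m[X12→φ2] = [8770, 5893, 12064, 10081]
r7 m[X1→φ0] = [7, 7, 4, 6]
r7 m[X1→φ3] = [5272, 5181, 3989, 6272]
r7 m[X13→φ0] = [50, 35, 79, 81]
r7 m[X13→φ1] = [622, 558, 451, 500]
fixed point reached at round 7
b[X15] = ⊗ incoming = [36992, 28898, 33534, 27335]

b[X15] = [36992, 28898, 33534, 27335]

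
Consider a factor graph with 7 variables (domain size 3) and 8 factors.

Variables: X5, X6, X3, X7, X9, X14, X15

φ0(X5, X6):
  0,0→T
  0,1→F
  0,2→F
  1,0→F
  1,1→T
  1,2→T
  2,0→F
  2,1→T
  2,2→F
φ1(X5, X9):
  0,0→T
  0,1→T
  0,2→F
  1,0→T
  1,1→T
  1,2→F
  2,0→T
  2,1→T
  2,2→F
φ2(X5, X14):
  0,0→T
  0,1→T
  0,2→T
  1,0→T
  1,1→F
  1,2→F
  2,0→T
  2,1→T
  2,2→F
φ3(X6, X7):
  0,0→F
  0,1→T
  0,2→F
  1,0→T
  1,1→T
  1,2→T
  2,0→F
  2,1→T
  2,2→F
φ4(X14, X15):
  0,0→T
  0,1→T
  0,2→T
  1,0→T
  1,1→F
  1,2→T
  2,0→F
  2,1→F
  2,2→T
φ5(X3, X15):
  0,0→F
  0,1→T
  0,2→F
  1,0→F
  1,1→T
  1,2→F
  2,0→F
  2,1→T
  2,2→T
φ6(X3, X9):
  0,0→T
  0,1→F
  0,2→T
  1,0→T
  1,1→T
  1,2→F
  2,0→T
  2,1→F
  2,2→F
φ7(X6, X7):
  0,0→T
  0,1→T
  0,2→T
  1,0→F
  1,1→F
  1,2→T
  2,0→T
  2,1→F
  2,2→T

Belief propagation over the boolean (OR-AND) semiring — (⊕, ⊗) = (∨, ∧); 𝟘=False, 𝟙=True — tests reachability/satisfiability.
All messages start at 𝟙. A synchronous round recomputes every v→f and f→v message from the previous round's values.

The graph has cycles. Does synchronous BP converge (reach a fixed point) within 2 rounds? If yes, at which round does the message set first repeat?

NOT CONVERGED within 2 rounds

init: all messages = 𝟙 over 3 values
r1 m[φ0→X5] = [T, T, T]
r1 m[φ0→X6] = [T, T, T]
r1 m[φ1→X5] = [T, T, T]
r1 m[φ1→X9] = [T, T, F]
r1 m[φ2→X5] = [T, T, T]
r1 m[φ2→X14] = [T, T, T]
r1 m[φ3→X6] = [T, T, T]
r1 m[φ3→X7] = [T, T, T]
r1 m[φ4→X14] = [T, T, T]
r1 m[φ4→X15] = [T, T, T]
r1 m[φ5→X3] = [T, T, T]
r1 m[φ5→X15] = [F, T, T]
r1 m[φ6→X3] = [T, T, T]
r1 m[φ6→X9] = [T, T, T]
r1 m[φ7→X6] = [T, T, T]
r1 m[φ7→X7] = [T, T, T]
r1 m[X5→φ0] = [T, T, T]
r1 m[X5→φ1] = [T, T, T]
r1 m[X5→φ2] = [T, T, T]
r1 m[X6→φ0] = [T, T, T]
r1 m[X6→φ3] = [T, T, T]
r1 m[X6→φ7] = [T, T, T]
r1 m[X3→φ5] = [T, T, T]
r1 m[X3→φ6] = [T, T, T]
r1 m[X7→φ3] = [T, T, T]
r1 m[X7→φ7] = [T, T, T]
r1 m[X9→φ1] = [T, T, T]
r1 m[X9→φ6] = [T, T, T]
r1 m[X14→φ2] = [T, T, T]
r1 m[X14→φ4] = [T, T, T]
r1 m[X15→φ4] = [T, T, T]
r1 m[X15→φ5] = [T, T, T]
r2 m[φ0→X5] = [T, T, T]
r2 m[φ0→X6] = [T, T, T]
r2 m[φ1→X5] = [T, T, T]
r2 m[φ1→X9] = [T, T, F]
r2 m[φ2→X5] = [T, T, T]
r2 m[φ2→X14] = [T, T, T]
r2 m[φ3→X6] = [T, T, T]
r2 m[φ3→X7] = [T, T, T]
r2 m[φ4→X14] = [T, T, T]
r2 m[φ4→X15] = [T, T, T]
r2 m[φ5→X3] = [T, T, T]
r2 m[φ5→X15] = [F, T, T]
r2 m[φ6→X3] = [T, T, T]
r2 m[φ6→X9] = [T, T, T]
r2 m[φ7→X6] = [T, T, T]
r2 m[φ7→X7] = [T, T, T]
r2 m[X5→φ0] = [T, T, T]
r2 m[X5→φ1] = [T, T, T]
r2 m[X5→φ2] = [T, T, T]
r2 m[X6→φ0] = [T, T, T]
r2 m[X6→φ3] = [T, T, T]
r2 m[X6→φ7] = [T, T, T]
r2 m[X3→φ5] = [T, T, T]
r2 m[X3→φ6] = [T, T, T]
r2 m[X7→φ3] = [T, T, T]
r2 m[X7→φ7] = [T, T, T]
r2 m[X9→φ1] = [T, T, T]
r2 m[X9→φ6] = [T, T, F]
r2 m[X14→φ2] = [T, T, T]
r2 m[X14→φ4] = [T, T, T]
r2 m[X15→φ4] = [F, T, T]
r2 m[X15→φ5] = [T, T, T]
no fixed point within 2 rounds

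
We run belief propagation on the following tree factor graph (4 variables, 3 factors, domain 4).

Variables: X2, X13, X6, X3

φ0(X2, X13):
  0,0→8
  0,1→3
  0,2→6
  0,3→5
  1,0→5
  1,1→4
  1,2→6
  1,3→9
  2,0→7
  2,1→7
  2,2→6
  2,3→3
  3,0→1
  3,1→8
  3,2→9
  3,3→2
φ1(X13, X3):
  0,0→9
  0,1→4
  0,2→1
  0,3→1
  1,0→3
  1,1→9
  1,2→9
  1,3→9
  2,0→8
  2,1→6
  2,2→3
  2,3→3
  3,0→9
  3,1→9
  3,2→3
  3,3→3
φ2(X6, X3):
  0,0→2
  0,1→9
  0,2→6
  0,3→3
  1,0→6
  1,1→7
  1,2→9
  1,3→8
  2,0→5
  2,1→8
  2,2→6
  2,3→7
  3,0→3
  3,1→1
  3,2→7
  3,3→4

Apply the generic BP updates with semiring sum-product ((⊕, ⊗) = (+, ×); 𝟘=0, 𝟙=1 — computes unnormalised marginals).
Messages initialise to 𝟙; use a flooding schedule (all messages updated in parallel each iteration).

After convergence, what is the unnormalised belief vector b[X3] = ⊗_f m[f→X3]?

init: all messages = 𝟙 over 4 values
r1 m[φ0→X2] = [22, 24, 23, 20]
r1 m[φ0→X13] = [21, 22, 27, 19]
r1 m[φ1→X13] = [15, 30, 20, 24]
r1 m[φ1→X3] = [29, 28, 16, 16]
r1 m[φ2→X6] = [20, 30, 26, 15]
r1 m[φ2→X3] = [16, 25, 28, 22]
r1 m[X2→φ0] = [1, 1, 1, 1]
r1 m[X13→φ0] = [1, 1, 1, 1]
r1 m[X13→φ1] = [1, 1, 1, 1]
r1 m[X6→φ2] = [1, 1, 1, 1]
r1 m[X3→φ1] = [1, 1, 1, 1]
r1 m[X3→φ2] = [1, 1, 1, 1]
r2 m[φ0→X2] = [22, 24, 23, 20]
r2 m[φ0→X13] = [21, 22, 27, 19]
r2 m[φ1→X13] = [15, 30, 20, 24]
r2 m[φ1→X3] = [29, 28, 16, 16]
r2 m[φ2→X6] = [20, 30, 26, 15]
r2 m[φ2→X3] = [16, 25, 28, 22]
r2 m[X2→φ0] = [1, 1, 1, 1]
r2 m[X13→φ0] = [15, 30, 20, 24]
r2 m[X13→φ1] = [21, 22, 27, 19]
r2 m[X6→φ2] = [1, 1, 1, 1]
r2 m[X3→φ1] = [16, 25, 28, 22]
r2 m[X3→φ2] = [29, 28, 16, 16]
r3 m[φ0→X2] = [450, 531, 507, 483]
r3 m[φ0→X13] = [21, 22, 27, 19]
r3 m[φ1→X13] = [294, 723, 428, 519]
r3 m[φ1→X3] = [642, 615, 357, 357]
r3 m[φ2→X6] = [454, 642, 577, 291]
r3 m[φ2→X3] = [16, 25, 28, 22]
r3 m[X2→φ0] = [1, 1, 1, 1]
r3 m[X13→φ0] = [15, 30, 20, 24]
r3 m[X13→φ1] = [21, 22, 27, 19]
r3 m[X6→φ2] = [1, 1, 1, 1]
r3 m[X3→φ1] = [16, 25, 28, 22]
r3 m[X3→φ2] = [29, 28, 16, 16]
r4 m[φ0→X2] = [450, 531, 507, 483]
r4 m[φ0→X13] = [21, 22, 27, 19]
r4 m[φ1→X13] = [294, 723, 428, 519]
r4 m[φ1→X3] = [642, 615, 357, 357]
r4 m[φ2→X6] = [454, 642, 577, 291]
r4 m[φ2→X3] = [16, 25, 28, 22]
r4 m[X2→φ0] = [1, 1, 1, 1]
r4 m[X13→φ0] = [294, 723, 428, 519]
r4 m[X13→φ1] = [21, 22, 27, 19]
r4 m[X6→φ2] = [1, 1, 1, 1]
r4 m[X3→φ1] = [16, 25, 28, 22]
r4 m[X3→φ2] = [642, 615, 357, 357]
r5 m[φ0→X2] = [9684, 11601, 11244, 10968]
r5 m[φ0→X13] = [21, 22, 27, 19]
r5 m[φ1→X13] = [294, 723, 428, 519]
r5 m[φ1→X3] = [642, 615, 357, 357]
r5 m[φ2→X6] = [10032, 14226, 12771, 6468]
r5 m[φ2→X3] = [16, 25, 28, 22]
r5 m[X2→φ0] = [1, 1, 1, 1]
r5 m[X13→φ0] = [294, 723, 428, 519]
r5 m[X13→φ1] = [21, 22, 27, 19]
r5 m[X6→φ2] = [1, 1, 1, 1]
r5 m[X3→φ1] = [16, 25, 28, 22]
r5 m[X3→φ2] = [642, 615, 357, 357]
r6 m[φ0→X2] = [9684, 11601, 11244, 10968]
r6 m[φ0→X13] = [21, 22, 27, 19]
r6 m[φ1→X13] = [294, 723, 428, 519]
r6 m[φ1→X3] = [642, 615, 357, 357]
r6 m[φ2→X6] = [10032, 14226, 12771, 6468]
r6 m[φ2→X3] = [16, 25, 28, 22]
r6 m[X2→φ0] = [1, 1, 1, 1]
r6 m[X13→φ0] = [294, 723, 428, 519]
r6 m[X13→φ1] = [21, 22, 27, 19]
r6 m[X6→φ2] = [1, 1, 1, 1]
r6 m[X3→φ1] = [16, 25, 28, 22]
r6 m[X3→φ2] = [642, 615, 357, 357]
fixed point reached at round 6
b[X3] = ⊗ incoming = [10272, 15375, 9996, 7854]

b[X3] = [10272, 15375, 9996, 7854]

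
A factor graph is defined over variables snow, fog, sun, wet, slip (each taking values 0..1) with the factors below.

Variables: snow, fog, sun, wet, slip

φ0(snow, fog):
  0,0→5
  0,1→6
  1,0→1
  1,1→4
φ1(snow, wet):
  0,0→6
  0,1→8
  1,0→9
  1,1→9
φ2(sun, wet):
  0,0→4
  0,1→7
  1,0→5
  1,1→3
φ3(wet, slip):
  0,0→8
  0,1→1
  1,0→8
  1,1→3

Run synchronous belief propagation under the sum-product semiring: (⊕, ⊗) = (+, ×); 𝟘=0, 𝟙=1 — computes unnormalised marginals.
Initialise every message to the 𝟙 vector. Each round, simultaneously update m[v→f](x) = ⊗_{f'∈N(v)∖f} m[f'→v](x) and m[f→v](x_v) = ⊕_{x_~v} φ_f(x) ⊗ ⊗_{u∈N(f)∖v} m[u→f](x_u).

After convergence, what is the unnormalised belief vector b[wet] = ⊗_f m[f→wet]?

init: all messages = 𝟙 over 2 values
r1 m[φ0→snow] = [11, 5]
r1 m[φ0→fog] = [6, 10]
r1 m[φ1→snow] = [14, 18]
r1 m[φ1→wet] = [15, 17]
r1 m[φ2→sun] = [11, 8]
r1 m[φ2→wet] = [9, 10]
r1 m[φ3→wet] = [9, 11]
r1 m[φ3→slip] = [16, 4]
r1 m[snow→φ0] = [1, 1]
r1 m[snow→φ1] = [1, 1]
r1 m[fog→φ0] = [1, 1]
r1 m[sun→φ2] = [1, 1]
r1 m[wet→φ1] = [1, 1]
r1 m[wet→φ2] = [1, 1]
r1 m[wet→φ3] = [1, 1]
r1 m[slip→φ3] = [1, 1]
r2 m[φ0→snow] = [11, 5]
r2 m[φ0→fog] = [6, 10]
r2 m[φ1→snow] = [14, 18]
r2 m[φ1→wet] = [15, 17]
r2 m[φ2→sun] = [11, 8]
r2 m[φ2→wet] = [9, 10]
r2 m[φ3→wet] = [9, 11]
r2 m[φ3→slip] = [16, 4]
r2 m[snow→φ0] = [14, 18]
r2 m[snow→φ1] = [11, 5]
r2 m[fog→φ0] = [1, 1]
r2 m[sun→φ2] = [1, 1]
r2 m[wet→φ1] = [81, 110]
r2 m[wet→φ2] = [135, 187]
r2 m[wet→φ3] = [135, 170]
r2 m[slip→φ3] = [1, 1]
r3 m[φ0→snow] = [11, 5]
r3 m[φ0→fog] = [88, 156]
r3 m[φ1→snow] = [1366, 1719]
r3 m[φ1→wet] = [111, 133]
r3 m[φ2→sun] = [1849, 1236]
r3 m[φ2→wet] = [9, 10]
r3 m[φ3→wet] = [9, 11]
r3 m[φ3→slip] = [2440, 645]
r3 m[snow→φ0] = [14, 18]
r3 m[snow→φ1] = [11, 5]
r3 m[fog→φ0] = [1, 1]
r3 m[sun→φ2] = [1, 1]
r3 m[wet→φ1] = [81, 110]
r3 m[wet→φ2] = [135, 187]
r3 m[wet→φ3] = [135, 170]
r3 m[slip→φ3] = [1, 1]
r4 m[φ0→snow] = [11, 5]
r4 m[φ0→fog] = [88, 156]
r4 m[φ1→snow] = [1366, 1719]
r4 m[φ1→wet] = [111, 133]
r4 m[φ2→sun] = [1849, 1236]
r4 m[φ2→wet] = [9, 10]
r4 m[φ3→wet] = [9, 11]
r4 m[φ3→slip] = [2440, 645]
r4 m[snow→φ0] = [1366, 1719]
r4 m[snow→φ1] = [11, 5]
r4 m[fog→φ0] = [1, 1]
r4 m[sun→φ2] = [1, 1]
r4 m[wet→φ1] = [81, 110]
r4 m[wet→φ2] = [999, 1463]
r4 m[wet→φ3] = [999, 1330]
r4 m[slip→φ3] = [1, 1]
r5 m[φ0→snow] = [11, 5]
r5 m[φ0→fog] = [8549, 15072]
r5 m[φ1→snow] = [1366, 1719]
r5 m[φ1→wet] = [111, 133]
r5 m[φ2→sun] = [14237, 9384]
r5 m[φ2→wet] = [9, 10]
r5 m[φ3→wet] = [9, 11]
r5 m[φ3→slip] = [18632, 4989]
r5 m[snow→φ0] = [1366, 1719]
r5 m[snow→φ1] = [11, 5]
r5 m[fog→φ0] = [1, 1]
r5 m[sun→φ2] = [1, 1]
r5 m[wet→φ1] = [81, 110]
r5 m[wet→φ2] = [999, 1463]
r5 m[wet→φ3] = [999, 1330]
r5 m[slip→φ3] = [1, 1]
r6 m[φ0→snow] = [11, 5]
r6 m[φ0→fog] = [8549, 15072]
r6 m[φ1→snow] = [1366, 1719]
r6 m[φ1→wet] = [111, 133]
r6 m[φ2→sun] = [14237, 9384]
r6 m[φ2→wet] = [9, 10]
r6 m[φ3→wet] = [9, 11]
r6 m[φ3→slip] = [18632, 4989]
r6 m[snow→φ0] = [1366, 1719]
r6 m[snow→φ1] = [11, 5]
r6 m[fog→φ0] = [1, 1]
r6 m[sun→φ2] = [1, 1]
r6 m[wet→φ1] = [81, 110]
r6 m[wet→φ2] = [999, 1463]
r6 m[wet→φ3] = [999, 1330]
r6 m[slip→φ3] = [1, 1]
fixed point reached at round 6
b[wet] = ⊗ incoming = [8991, 14630]

b[wet] = [8991, 14630]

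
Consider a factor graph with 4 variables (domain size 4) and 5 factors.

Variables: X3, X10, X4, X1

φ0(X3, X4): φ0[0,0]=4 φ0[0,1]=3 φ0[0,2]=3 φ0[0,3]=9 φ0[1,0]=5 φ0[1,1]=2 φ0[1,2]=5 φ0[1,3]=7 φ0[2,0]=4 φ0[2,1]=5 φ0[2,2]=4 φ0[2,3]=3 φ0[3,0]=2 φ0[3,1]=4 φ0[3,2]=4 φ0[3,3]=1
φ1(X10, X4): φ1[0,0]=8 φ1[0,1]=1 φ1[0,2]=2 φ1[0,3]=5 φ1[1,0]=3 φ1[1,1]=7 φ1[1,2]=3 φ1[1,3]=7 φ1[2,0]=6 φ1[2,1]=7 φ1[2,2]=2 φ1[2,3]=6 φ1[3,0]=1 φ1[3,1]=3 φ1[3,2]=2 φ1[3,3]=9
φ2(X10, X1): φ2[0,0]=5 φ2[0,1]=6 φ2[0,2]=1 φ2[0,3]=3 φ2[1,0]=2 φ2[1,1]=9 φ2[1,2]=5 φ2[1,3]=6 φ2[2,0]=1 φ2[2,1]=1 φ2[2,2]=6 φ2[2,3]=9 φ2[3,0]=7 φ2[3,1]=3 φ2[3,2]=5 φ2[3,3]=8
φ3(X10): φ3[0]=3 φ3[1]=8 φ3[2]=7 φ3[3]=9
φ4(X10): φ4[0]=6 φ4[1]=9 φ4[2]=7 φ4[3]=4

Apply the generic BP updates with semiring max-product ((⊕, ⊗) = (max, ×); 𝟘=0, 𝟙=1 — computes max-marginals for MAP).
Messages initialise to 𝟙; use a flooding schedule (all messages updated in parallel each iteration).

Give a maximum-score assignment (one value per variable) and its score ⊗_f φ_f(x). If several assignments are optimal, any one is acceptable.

assignment: (X3=0, X10=1, X4=3, X1=1); score = 40824

init: all messages = 𝟙 over 4 values
r1 m[φ0→X3] = [9, 7, 5, 4]
r1 m[φ0→X4] = [5, 5, 5, 9]
r1 m[φ1→X10] = [8, 7, 7, 9]
r1 m[φ1→X4] = [8, 7, 3, 9]
r1 m[φ2→X10] = [6, 9, 9, 8]
r1 m[φ2→X1] = [7, 9, 6, 9]
r1 m[φ3→X10] = [3, 8, 7, 9]
r1 m[φ4→X10] = [6, 9, 7, 4]
r1 m[X3→φ0] = [1, 1, 1, 1]
r1 m[X10→φ1] = [1, 1, 1, 1]
r1 m[X10→φ2] = [1, 1, 1, 1]
r1 m[X10→φ3] = [1, 1, 1, 1]
r1 m[X10→φ4] = [1, 1, 1, 1]
r1 m[X4→φ0] = [1, 1, 1, 1]
r1 m[X4→φ1] = [1, 1, 1, 1]
r1 m[X1→φ2] = [1, 1, 1, 1]
r2 m[φ0→X3] = [9, 7, 5, 4]
r2 m[φ0→X4] = [5, 5, 5, 9]
r2 m[φ1→X10] = [8, 7, 7, 9]
r2 m[φ1→X4] = [8, 7, 3, 9]
r2 m[φ2→X10] = [6, 9, 9, 8]
r2 m[φ2→X1] = [7, 9, 6, 9]
r2 m[φ3→X10] = [3, 8, 7, 9]
r2 m[φ4→X10] = [6, 9, 7, 4]
r2 m[X3→φ0] = [1, 1, 1, 1]
r2 m[X10→φ1] = [108, 648, 441, 288]
r2 m[X10→φ2] = [144, 504, 343, 324]
r2 m[X10→φ3] = [288, 567, 441, 288]
r2 m[X10→φ4] = [144, 504, 441, 648]
r2 m[X4→φ0] = [8, 7, 3, 9]
r2 m[X4→φ1] = [5, 5, 5, 9]
r2 m[X1→φ2] = [1, 1, 1, 1]
r3 m[φ0→X3] = [81, 63, 35, 28]
r3 m[φ0→X4] = [5, 5, 5, 9]
r3 m[φ1→X10] = [45, 63, 54, 81]
r3 m[φ1→X4] = [2646, 4536, 1944, 4536]
r3 m[φ2→X10] = [6, 9, 9, 8]
r3 m[φ2→X1] = [2268, 4536, 2520, 3087]
r3 m[φ3→X10] = [3, 8, 7, 9]
r3 m[φ4→X10] = [6, 9, 7, 4]
r3 m[X3→φ0] = [1, 1, 1, 1]
r3 m[X10→φ1] = [108, 648, 441, 288]
r3 m[X10→φ2] = [144, 504, 343, 324]
r3 m[X10→φ3] = [288, 567, 441, 288]
r3 m[X10→φ4] = [144, 504, 441, 648]
r3 m[X4→φ0] = [8, 7, 3, 9]
r3 m[X4→φ1] = [5, 5, 5, 9]
r3 m[X1→φ2] = [1, 1, 1, 1]
r4 m[φ0→X3] = [81, 63, 35, 28]
r4 m[φ0→X4] = [5, 5, 5, 9]
r4 m[φ1→X10] = [45, 63, 54, 81]
r4 m[φ1→X4] = [2646, 4536, 1944, 4536]
r4 m[φ2→X10] = [6, 9, 9, 8]
r4 m[φ2→X1] = [2268, 4536, 2520, 3087]
r4 m[φ3→X10] = [3, 8, 7, 9]
r4 m[φ4→X10] = [6, 9, 7, 4]
r4 m[X3→φ0] = [1, 1, 1, 1]
r4 m[X10→φ1] = [108, 648, 441, 288]
r4 m[X10→φ2] = [810, 4536, 2646, 2916]
r4 m[X10→φ3] = [1620, 5103, 3402, 2592]
r4 m[X10→φ4] = [810, 4536, 3402, 5832]
r4 m[X4→φ0] = [2646, 4536, 1944, 4536]
r4 m[X4→φ1] = [5, 5, 5, 9]
r4 m[X1→φ2] = [1, 1, 1, 1]
r5 m[φ0→X3] = [40824, 31752, 22680, 18144]
r5 m[φ0→X4] = [5, 5, 5, 9]
r5 m[φ1→X10] = [45, 63, 54, 81]
r5 m[φ1→X4] = [2646, 4536, 1944, 4536]
r5 m[φ2→X10] = [6, 9, 9, 8]
r5 m[φ2→X1] = [20412, 40824, 22680, 27216]
r5 m[φ3→X10] = [3, 8, 7, 9]
r5 m[φ4→X10] = [6, 9, 7, 4]
r5 m[X3→φ0] = [1, 1, 1, 1]
r5 m[X10→φ1] = [108, 648, 441, 288]
r5 m[X10→φ2] = [810, 4536, 2646, 2916]
r5 m[X10→φ3] = [1620, 5103, 3402, 2592]
r5 m[X10→φ4] = [810, 4536, 3402, 5832]
r5 m[X4→φ0] = [2646, 4536, 1944, 4536]
r5 m[X4→φ1] = [5, 5, 5, 9]
r5 m[X1→φ2] = [1, 1, 1, 1]
r6 m[φ0→X3] = [40824, 31752, 22680, 18144]
r6 m[φ0→X4] = [5, 5, 5, 9]
r6 m[φ1→X10] = [45, 63, 54, 81]
r6 m[φ1→X4] = [2646, 4536, 1944, 4536]
r6 m[φ2→X10] = [6, 9, 9, 8]
r6 m[φ2→X1] = [20412, 40824, 22680, 27216]
r6 m[φ3→X10] = [3, 8, 7, 9]
r6 m[φ4→X10] = [6, 9, 7, 4]
r6 m[X3→φ0] = [1, 1, 1, 1]
r6 m[X10→φ1] = [108, 648, 441, 288]
r6 m[X10→φ2] = [810, 4536, 2646, 2916]
r6 m[X10→φ3] = [1620, 5103, 3402, 2592]
r6 m[X10→φ4] = [810, 4536, 3402, 5832]
r6 m[X4→φ0] = [2646, 4536, 1944, 4536]
r6 m[X4→φ1] = [5, 5, 5, 9]
r6 m[X1→φ2] = [1, 1, 1, 1]
fixed point reached at round 6
traceback from X3: (X3=0, X10=1, X4=3, X1=1), score=40824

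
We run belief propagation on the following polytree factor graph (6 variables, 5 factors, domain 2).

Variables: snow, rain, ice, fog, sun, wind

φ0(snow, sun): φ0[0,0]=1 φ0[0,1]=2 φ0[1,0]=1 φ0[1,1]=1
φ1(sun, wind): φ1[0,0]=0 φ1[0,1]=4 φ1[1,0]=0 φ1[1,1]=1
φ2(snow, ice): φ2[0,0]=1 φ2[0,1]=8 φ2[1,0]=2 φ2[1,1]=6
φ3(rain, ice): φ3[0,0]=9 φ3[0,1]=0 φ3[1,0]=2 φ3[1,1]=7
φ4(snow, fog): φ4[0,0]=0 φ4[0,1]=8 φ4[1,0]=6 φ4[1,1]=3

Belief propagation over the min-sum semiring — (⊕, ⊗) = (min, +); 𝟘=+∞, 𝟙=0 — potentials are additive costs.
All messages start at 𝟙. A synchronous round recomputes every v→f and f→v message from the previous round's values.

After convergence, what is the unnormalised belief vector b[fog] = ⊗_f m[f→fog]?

b[fog] = [4, 8]

init: all messages = 𝟙 over 2 values
r1 m[φ0→snow] = [1, 1]
r1 m[φ0→sun] = [1, 1]
r1 m[φ1→sun] = [0, 0]
r1 m[φ1→wind] = [0, 1]
r1 m[φ2→snow] = [1, 2]
r1 m[φ2→ice] = [1, 6]
r1 m[φ3→rain] = [0, 2]
r1 m[φ3→ice] = [2, 0]
r1 m[φ4→snow] = [0, 3]
r1 m[φ4→fog] = [0, 3]
r1 m[snow→φ0] = [0, 0]
r1 m[snow→φ2] = [0, 0]
r1 m[snow→φ4] = [0, 0]
r1 m[rain→φ3] = [0, 0]
r1 m[ice→φ2] = [0, 0]
r1 m[ice→φ3] = [0, 0]
r1 m[fog→φ4] = [0, 0]
r1 m[sun→φ0] = [0, 0]
r1 m[sun→φ1] = [0, 0]
r1 m[wind→φ1] = [0, 0]
r2 m[φ0→snow] = [1, 1]
r2 m[φ0→sun] = [1, 1]
r2 m[φ1→sun] = [0, 0]
r2 m[φ1→wind] = [0, 1]
r2 m[φ2→snow] = [1, 2]
r2 m[φ2→ice] = [1, 6]
r2 m[φ3→rain] = [0, 2]
r2 m[φ3→ice] = [2, 0]
r2 m[φ4→snow] = [0, 3]
r2 m[φ4→fog] = [0, 3]
r2 m[snow→φ0] = [1, 5]
r2 m[snow→φ2] = [1, 4]
r2 m[snow→φ4] = [2, 3]
r2 m[rain→φ3] = [0, 0]
r2 m[ice→φ2] = [2, 0]
r2 m[ice→φ3] = [1, 6]
r2 m[fog→φ4] = [0, 0]
r2 m[sun→φ0] = [0, 0]
r2 m[sun→φ1] = [1, 1]
r2 m[wind→φ1] = [0, 0]
r3 m[φ0→snow] = [1, 1]
r3 m[φ0→sun] = [2, 3]
r3 m[φ1→sun] = [0, 0]
r3 m[φ1→wind] = [1, 2]
r3 m[φ2→snow] = [3, 4]
r3 m[φ2→ice] = [2, 9]
r3 m[φ3→rain] = [6, 3]
r3 m[φ3→ice] = [2, 0]
r3 m[φ4→snow] = [0, 3]
r3 m[φ4→fog] = [2, 6]
r3 m[snow→φ0] = [1, 5]
r3 m[snow→φ2] = [1, 4]
r3 m[snow→φ4] = [2, 3]
r3 m[rain→φ3] = [0, 0]
r3 m[ice→φ2] = [2, 0]
r3 m[ice→φ3] = [1, 6]
r3 m[fog→φ4] = [0, 0]
r3 m[sun→φ0] = [0, 0]
r3 m[sun→φ1] = [1, 1]
r3 m[wind→φ1] = [0, 0]
r4 m[φ0→snow] = [1, 1]
r4 m[φ0→sun] = [2, 3]
r4 m[φ1→sun] = [0, 0]
r4 m[φ1→wind] = [1, 2]
r4 m[φ2→snow] = [3, 4]
r4 m[φ2→ice] = [2, 9]
r4 m[φ3→rain] = [6, 3]
r4 m[φ3→ice] = [2, 0]
r4 m[φ4→snow] = [0, 3]
r4 m[φ4→fog] = [2, 6]
r4 m[snow→φ0] = [3, 7]
r4 m[snow→φ2] = [1, 4]
r4 m[snow→φ4] = [4, 5]
r4 m[rain→φ3] = [0, 0]
r4 m[ice→φ2] = [2, 0]
r4 m[ice→φ3] = [2, 9]
r4 m[fog→φ4] = [0, 0]
r4 m[sun→φ0] = [0, 0]
r4 m[sun→φ1] = [2, 3]
r4 m[wind→φ1] = [0, 0]
r5 m[φ0→snow] = [1, 1]
r5 m[φ0→sun] = [4, 5]
r5 m[φ1→sun] = [0, 0]
r5 m[φ1→wind] = [2, 4]
r5 m[φ2→snow] = [3, 4]
r5 m[φ2→ice] = [2, 9]
r5 m[φ3→rain] = [9, 4]
r5 m[φ3→ice] = [2, 0]
r5 m[φ4→snow] = [0, 3]
r5 m[φ4→fog] = [4, 8]
r5 m[snow→φ0] = [3, 7]
r5 m[snow→φ2] = [1, 4]
r5 m[snow→φ4] = [4, 5]
r5 m[rain→φ3] = [0, 0]
r5 m[ice→φ2] = [2, 0]
r5 m[ice→φ3] = [2, 9]
r5 m[fog→φ4] = [0, 0]
r5 m[sun→φ0] = [0, 0]
r5 m[sun→φ1] = [2, 3]
r5 m[wind→φ1] = [0, 0]
r6 m[φ0→snow] = [1, 1]
r6 m[φ0→sun] = [4, 5]
r6 m[φ1→sun] = [0, 0]
r6 m[φ1→wind] = [2, 4]
r6 m[φ2→snow] = [3, 4]
r6 m[φ2→ice] = [2, 9]
r6 m[φ3→rain] = [9, 4]
r6 m[φ3→ice] = [2, 0]
r6 m[φ4→snow] = [0, 3]
r6 m[φ4→fog] = [4, 8]
r6 m[snow→φ0] = [3, 7]
r6 m[snow→φ2] = [1, 4]
r6 m[snow→φ4] = [4, 5]
r6 m[rain→φ3] = [0, 0]
r6 m[ice→φ2] = [2, 0]
r6 m[ice→φ3] = [2, 9]
r6 m[fog→φ4] = [0, 0]
r6 m[sun→φ0] = [0, 0]
r6 m[sun→φ1] = [4, 5]
r6 m[wind→φ1] = [0, 0]
r7 m[φ0→snow] = [1, 1]
r7 m[φ0→sun] = [4, 5]
r7 m[φ1→sun] = [0, 0]
r7 m[φ1→wind] = [4, 6]
r7 m[φ2→snow] = [3, 4]
r7 m[φ2→ice] = [2, 9]
r7 m[φ3→rain] = [9, 4]
r7 m[φ3→ice] = [2, 0]
r7 m[φ4→snow] = [0, 3]
r7 m[φ4→fog] = [4, 8]
r7 m[snow→φ0] = [3, 7]
r7 m[snow→φ2] = [1, 4]
r7 m[snow→φ4] = [4, 5]
r7 m[rain→φ3] = [0, 0]
r7 m[ice→φ2] = [2, 0]
r7 m[ice→φ3] = [2, 9]
r7 m[fog→φ4] = [0, 0]
r7 m[sun→φ0] = [0, 0]
r7 m[sun→φ1] = [4, 5]
r7 m[wind→φ1] = [0, 0]
r8 m[φ0→snow] = [1, 1]
r8 m[φ0→sun] = [4, 5]
r8 m[φ1→sun] = [0, 0]
r8 m[φ1→wind] = [4, 6]
r8 m[φ2→snow] = [3, 4]
r8 m[φ2→ice] = [2, 9]
r8 m[φ3→rain] = [9, 4]
r8 m[φ3→ice] = [2, 0]
r8 m[φ4→snow] = [0, 3]
r8 m[φ4→fog] = [4, 8]
r8 m[snow→φ0] = [3, 7]
r8 m[snow→φ2] = [1, 4]
r8 m[snow→φ4] = [4, 5]
r8 m[rain→φ3] = [0, 0]
r8 m[ice→φ2] = [2, 0]
r8 m[ice→φ3] = [2, 9]
r8 m[fog→φ4] = [0, 0]
r8 m[sun→φ0] = [0, 0]
r8 m[sun→φ1] = [4, 5]
r8 m[wind→φ1] = [0, 0]
fixed point reached at round 8
b[fog] = ⊗ incoming = [4, 8]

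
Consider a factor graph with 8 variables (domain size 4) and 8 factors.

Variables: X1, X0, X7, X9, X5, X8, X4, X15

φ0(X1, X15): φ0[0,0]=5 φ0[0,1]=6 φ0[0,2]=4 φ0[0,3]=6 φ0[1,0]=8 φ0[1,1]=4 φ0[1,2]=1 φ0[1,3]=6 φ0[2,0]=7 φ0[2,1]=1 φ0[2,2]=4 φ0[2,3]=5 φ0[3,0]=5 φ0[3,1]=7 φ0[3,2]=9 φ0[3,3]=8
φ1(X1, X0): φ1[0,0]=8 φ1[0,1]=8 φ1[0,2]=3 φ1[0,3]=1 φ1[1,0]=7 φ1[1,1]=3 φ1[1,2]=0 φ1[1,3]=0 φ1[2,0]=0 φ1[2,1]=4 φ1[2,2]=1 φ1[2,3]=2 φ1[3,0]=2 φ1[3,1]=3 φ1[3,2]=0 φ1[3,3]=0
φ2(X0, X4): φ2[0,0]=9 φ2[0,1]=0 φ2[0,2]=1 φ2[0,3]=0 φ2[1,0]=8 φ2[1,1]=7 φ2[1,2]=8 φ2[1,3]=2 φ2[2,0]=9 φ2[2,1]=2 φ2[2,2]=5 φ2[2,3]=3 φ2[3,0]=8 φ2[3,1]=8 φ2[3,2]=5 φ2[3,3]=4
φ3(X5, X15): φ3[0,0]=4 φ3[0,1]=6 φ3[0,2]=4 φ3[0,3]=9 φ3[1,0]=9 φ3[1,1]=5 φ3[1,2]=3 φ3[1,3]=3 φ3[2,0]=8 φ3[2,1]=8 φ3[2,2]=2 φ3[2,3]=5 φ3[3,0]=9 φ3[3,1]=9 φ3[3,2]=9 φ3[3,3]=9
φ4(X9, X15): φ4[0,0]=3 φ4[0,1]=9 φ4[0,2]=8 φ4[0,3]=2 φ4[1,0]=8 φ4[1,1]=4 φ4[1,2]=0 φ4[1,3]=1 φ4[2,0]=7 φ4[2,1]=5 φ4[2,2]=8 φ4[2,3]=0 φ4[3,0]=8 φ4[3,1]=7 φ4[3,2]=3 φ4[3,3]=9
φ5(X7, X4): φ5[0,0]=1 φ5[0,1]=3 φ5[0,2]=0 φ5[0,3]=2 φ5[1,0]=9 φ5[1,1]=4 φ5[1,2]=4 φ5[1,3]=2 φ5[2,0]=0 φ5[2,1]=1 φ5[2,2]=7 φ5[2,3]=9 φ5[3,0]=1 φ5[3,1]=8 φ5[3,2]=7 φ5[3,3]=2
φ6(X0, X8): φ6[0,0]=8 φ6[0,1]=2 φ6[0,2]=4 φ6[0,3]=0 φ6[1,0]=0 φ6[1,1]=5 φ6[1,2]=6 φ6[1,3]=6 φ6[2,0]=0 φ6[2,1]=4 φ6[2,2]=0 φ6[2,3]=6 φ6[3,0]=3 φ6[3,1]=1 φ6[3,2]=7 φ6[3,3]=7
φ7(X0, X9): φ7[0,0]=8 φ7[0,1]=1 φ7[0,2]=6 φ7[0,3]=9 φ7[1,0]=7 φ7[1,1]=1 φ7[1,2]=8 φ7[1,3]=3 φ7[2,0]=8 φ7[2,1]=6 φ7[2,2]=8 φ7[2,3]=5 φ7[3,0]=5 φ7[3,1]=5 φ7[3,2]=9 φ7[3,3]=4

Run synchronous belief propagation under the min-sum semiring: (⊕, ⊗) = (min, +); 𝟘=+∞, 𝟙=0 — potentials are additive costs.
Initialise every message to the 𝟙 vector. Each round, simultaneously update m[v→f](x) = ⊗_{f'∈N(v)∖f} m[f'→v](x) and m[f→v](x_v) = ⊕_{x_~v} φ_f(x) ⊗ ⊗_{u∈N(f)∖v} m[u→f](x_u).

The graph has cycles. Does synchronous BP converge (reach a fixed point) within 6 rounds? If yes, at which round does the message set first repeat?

init: all messages = 𝟙 over 4 values
r1 m[φ0→X1] = [4, 1, 1, 5]
r1 m[φ0→X15] = [5, 1, 1, 5]
r1 m[φ1→X1] = [1, 0, 0, 0]
r1 m[φ1→X0] = [0, 3, 0, 0]
r1 m[φ2→X0] = [0, 2, 2, 4]
r1 m[φ2→X4] = [8, 0, 1, 0]
r1 m[φ3→X5] = [4, 3, 2, 9]
r1 m[φ3→X15] = [4, 5, 2, 3]
r1 m[φ4→X9] = [2, 0, 0, 3]
r1 m[φ4→X15] = [3, 4, 0, 0]
r1 m[φ5→X7] = [0, 2, 0, 1]
r1 m[φ5→X4] = [0, 1, 0, 2]
r1 m[φ6→X0] = [0, 0, 0, 1]
r1 m[φ6→X8] = [0, 1, 0, 0]
r1 m[φ7→X0] = [1, 1, 5, 4]
r1 m[φ7→X9] = [5, 1, 6, 3]
r1 m[X1→φ0] = [0, 0, 0, 0]
r1 m[X1→φ1] = [0, 0, 0, 0]
r1 m[X0→φ1] = [0, 0, 0, 0]
r1 m[X0→φ2] = [0, 0, 0, 0]
r1 m[X0→φ6] = [0, 0, 0, 0]
r1 m[X0→φ7] = [0, 0, 0, 0]
r1 m[X7→φ5] = [0, 0, 0, 0]
r1 m[X9→φ4] = [0, 0, 0, 0]
r1 m[X9→φ7] = [0, 0, 0, 0]
r1 m[X5→φ3] = [0, 0, 0, 0]
r1 m[X8→φ6] = [0, 0, 0, 0]
r1 m[X4→φ2] = [0, 0, 0, 0]
r1 m[X4→φ5] = [0, 0, 0, 0]
r1 m[X15→φ0] = [0, 0, 0, 0]
r1 m[X15→φ3] = [0, 0, 0, 0]
r1 m[X15→φ4] = [0, 0, 0, 0]
r2 m[φ0→X1] = [4, 1, 1, 5]
r2 m[φ0→X15] = [5, 1, 1, 5]
r2 m[φ1→X1] = [1, 0, 0, 0]
r2 m[φ1→X0] = [0, 3, 0, 0]
r2 m[φ2→X0] = [0, 2, 2, 4]
r2 m[φ2→X4] = [8, 0, 1, 0]
r2 m[φ3→X5] = [4, 3, 2, 9]
r2 m[φ3→X15] = [4, 5, 2, 3]
r2 m[φ4→X9] = [2, 0, 0, 3]
r2 m[φ4→X15] = [3, 4, 0, 0]
r2 m[φ5→X7] = [0, 2, 0, 1]
r2 m[φ5→X4] = [0, 1, 0, 2]
r2 m[φ6→X0] = [0, 0, 0, 1]
r2 m[φ6→X8] = [0, 1, 0, 0]
r2 m[φ7→X0] = [1, 1, 5, 4]
r2 m[φ7→X9] = [5, 1, 6, 3]
r2 m[X1→φ0] = [1, 0, 0, 0]
r2 m[X1→φ1] = [4, 1, 1, 5]
r2 m[X0→φ1] = [1, 3, 7, 9]
r2 m[X0→φ2] = [1, 4, 5, 5]
r2 m[X0→φ6] = [1, 6, 7, 8]
r2 m[X0→φ7] = [0, 5, 2, 5]
r2 m[X7→φ5] = [0, 0, 0, 0]
r2 m[X9→φ4] = [5, 1, 6, 3]
r2 m[X9→φ7] = [2, 0, 0, 3]
r2 m[X5→φ3] = [0, 0, 0, 0]
r2 m[X8→φ6] = [0, 0, 0, 0]
r2 m[X4→φ2] = [0, 1, 0, 2]
r2 m[X4→φ5] = [8, 0, 1, 0]
r2 m[X15→φ0] = [7, 9, 2, 3]
r2 m[X15→φ3] = [8, 5, 1, 5]
r2 m[X15→φ4] = [9, 6, 3, 8]
r3 m[φ0→X1] = [6, 3, 6, 11]
r3 m[φ0→X15] = [5, 1, 1, 5]
r3 m[φ1→X1] = [9, 6, 1, 3]
r3 m[φ1→X0] = [1, 4, 1, 1]
r3 m[φ2→X0] = [1, 4, 3, 5]
r3 m[φ2→X4] = [10, 1, 2, 1]
r3 m[φ3→X5] = [5, 4, 3, 10]
r3 m[φ3→X15] = [4, 5, 2, 3]
r3 m[φ4→X9] = [10, 3, 8, 6]
r3 m[φ4→X15] = [8, 5, 1, 2]
r3 m[φ5→X7] = [1, 2, 1, 2]
r3 m[φ5→X4] = [0, 1, 0, 2]
r3 m[φ6→X0] = [0, 0, 0, 1]
r3 m[φ6→X8] = [6, 3, 5, 1]
r3 m[φ7→X0] = [1, 1, 6, 5]
r3 m[φ7→X9] = [8, 1, 6, 7]
r3 m[X1→φ0] = [1, 0, 0, 0]
r3 m[X1→φ1] = [4, 1, 1, 5]
r3 m[X0→φ1] = [1, 3, 7, 9]
r3 m[X0→φ2] = [1, 4, 5, 5]
r3 m[X0→φ6] = [1, 6, 7, 8]
r3 m[X0→φ7] = [0, 5, 2, 5]
r3 m[X7→φ5] = [0, 0, 0, 0]
r3 m[X9→φ4] = [5, 1, 6, 3]
r3 m[X9→φ7] = [2, 0, 0, 3]
r3 m[X5→φ3] = [0, 0, 0, 0]
r3 m[X8→φ6] = [0, 0, 0, 0]
r3 m[X4→φ2] = [0, 1, 0, 2]
r3 m[X4→φ5] = [8, 0, 1, 0]
r3 m[X15→φ0] = [7, 9, 2, 3]
r3 m[X15→φ3] = [8, 5, 1, 5]
r3 m[X15→φ4] = [9, 6, 3, 8]
r4 m[φ0→X1] = [6, 3, 6, 11]
r4 m[φ0→X15] = [5, 1, 1, 5]
r4 m[φ1→X1] = [9, 6, 1, 3]
r4 m[φ1→X0] = [1, 4, 1, 1]
r4 m[φ2→X0] = [1, 4, 3, 5]
r4 m[φ2→X4] = [10, 1, 2, 1]
r4 m[φ3→X5] = [5, 4, 3, 10]
r4 m[φ3→X15] = [4, 5, 2, 3]
r4 m[φ4→X9] = [10, 3, 8, 6]
r4 m[φ4→X15] = [8, 5, 1, 2]
r4 m[φ5→X7] = [1, 2, 1, 2]
r4 m[φ5→X4] = [0, 1, 0, 2]
r4 m[φ6→X0] = [0, 0, 0, 1]
r4 m[φ6→X8] = [6, 3, 5, 1]
r4 m[φ7→X0] = [1, 1, 6, 5]
r4 m[φ7→X9] = [8, 1, 6, 7]
r4 m[X1→φ0] = [9, 6, 1, 3]
r4 m[X1→φ1] = [6, 3, 6, 11]
r4 m[X0→φ1] = [2, 5, 9, 11]
r4 m[X0→φ2] = [2, 5, 7, 7]
r4 m[X0→φ6] = [3, 9, 10, 11]
r4 m[X0→φ7] = [2, 8, 4, 7]
r4 m[X7→φ5] = [0, 0, 0, 0]
r4 m[X9→φ4] = [8, 1, 6, 7]
r4 m[X9→φ7] = [10, 3, 8, 6]
r4 m[X5→φ3] = [0, 0, 0, 0]
r4 m[X8→φ6] = [0, 0, 0, 0]
r4 m[X4→φ2] = [0, 1, 0, 2]
r4 m[X4→φ5] = [10, 1, 2, 1]
r4 m[X15→φ0] = [12, 10, 3, 5]
r4 m[X15→φ3] = [13, 6, 2, 7]
r4 m[X15→φ4] = [9, 6, 3, 8]
r5 m[φ0→X1] = [7, 4, 7, 12]
r5 m[φ0→X15] = [8, 2, 5, 6]
r5 m[φ1→X1] = [10, 8, 2, 4]
r5 m[φ1→X0] = [6, 6, 3, 3]
r5 m[φ2→X0] = [1, 4, 3, 5]
r5 m[φ2→X4] = [11, 2, 3, 2]
r5 m[φ3→X5] = [6, 5, 4, 11]
r5 m[φ3→X15] = [4, 5, 2, 3]
r5 m[φ4→X9] = [10, 3, 8, 6]
r5 m[φ4→X15] = [9, 5, 1, 2]
r5 m[φ5→X7] = [2, 3, 2, 3]
r5 m[φ5→X4] = [0, 1, 0, 2]
r5 m[φ6→X0] = [0, 0, 0, 1]
r5 m[φ6→X8] = [9, 5, 7, 3]
r5 m[φ7→X0] = [4, 4, 9, 8]
r5 m[φ7→X9] = [10, 3, 8, 9]
r5 m[X1→φ0] = [9, 6, 1, 3]
r5 m[X1→φ1] = [6, 3, 6, 11]
r5 m[X0→φ1] = [2, 5, 9, 11]
r5 m[X0→φ2] = [2, 5, 7, 7]
r5 m[X0→φ6] = [3, 9, 10, 11]
r5 m[X0→φ7] = [2, 8, 4, 7]
r5 m[X7→φ5] = [0, 0, 0, 0]
r5 m[X9→φ4] = [8, 1, 6, 7]
r5 m[X9→φ7] = [10, 3, 8, 6]
r5 m[X5→φ3] = [0, 0, 0, 0]
r5 m[X8→φ6] = [0, 0, 0, 0]
r5 m[X4→φ2] = [0, 1, 0, 2]
r5 m[X4→φ5] = [10, 1, 2, 1]
r5 m[X15→φ0] = [12, 10, 3, 5]
r5 m[X15→φ3] = [13, 6, 2, 7]
r5 m[X15→φ4] = [9, 6, 3, 8]
r6 m[φ0→X1] = [7, 4, 7, 12]
r6 m[φ0→X15] = [8, 2, 5, 6]
r6 m[φ1→X1] = [10, 8, 2, 4]
r6 m[φ1→X0] = [6, 6, 3, 3]
r6 m[φ2→X0] = [1, 4, 3, 5]
r6 m[φ2→X4] = [11, 2, 3, 2]
r6 m[φ3→X5] = [6, 5, 4, 11]
r6 m[φ3→X15] = [4, 5, 2, 3]
r6 m[φ4→X9] = [10, 3, 8, 6]
r6 m[φ4→X15] = [9, 5, 1, 2]
r6 m[φ5→X7] = [2, 3, 2, 3]
r6 m[φ5→X4] = [0, 1, 0, 2]
r6 m[φ6→X0] = [0, 0, 0, 1]
r6 m[φ6→X8] = [9, 5, 7, 3]
r6 m[φ7→X0] = [4, 4, 9, 8]
r6 m[φ7→X9] = [10, 3, 8, 9]
r6 m[X1→φ0] = [10, 8, 2, 4]
r6 m[X1→φ1] = [7, 4, 7, 12]
r6 m[X0→φ1] = [5, 8, 12, 14]
r6 m[X0→φ2] = [10, 10, 12, 12]
r6 m[X0→φ6] = [11, 14, 15, 16]
r6 m[X0→φ7] = [7, 10, 6, 9]
r6 m[X7→φ5] = [0, 0, 0, 0]
r6 m[X9→φ4] = [10, 3, 8, 9]
r6 m[X9→φ7] = [10, 3, 8, 6]
r6 m[X5→φ3] = [0, 0, 0, 0]
r6 m[X8→φ6] = [0, 0, 0, 0]
r6 m[X4→φ2] = [0, 1, 0, 2]
r6 m[X4→φ5] = [11, 2, 3, 2]
r6 m[X15→φ0] = [13, 10, 3, 5]
r6 m[X15→φ3] = [17, 7, 6, 8]
r6 m[X15→φ4] = [12, 7, 7, 9]
no fixed point within 6 rounds

NOT CONVERGED within 6 rounds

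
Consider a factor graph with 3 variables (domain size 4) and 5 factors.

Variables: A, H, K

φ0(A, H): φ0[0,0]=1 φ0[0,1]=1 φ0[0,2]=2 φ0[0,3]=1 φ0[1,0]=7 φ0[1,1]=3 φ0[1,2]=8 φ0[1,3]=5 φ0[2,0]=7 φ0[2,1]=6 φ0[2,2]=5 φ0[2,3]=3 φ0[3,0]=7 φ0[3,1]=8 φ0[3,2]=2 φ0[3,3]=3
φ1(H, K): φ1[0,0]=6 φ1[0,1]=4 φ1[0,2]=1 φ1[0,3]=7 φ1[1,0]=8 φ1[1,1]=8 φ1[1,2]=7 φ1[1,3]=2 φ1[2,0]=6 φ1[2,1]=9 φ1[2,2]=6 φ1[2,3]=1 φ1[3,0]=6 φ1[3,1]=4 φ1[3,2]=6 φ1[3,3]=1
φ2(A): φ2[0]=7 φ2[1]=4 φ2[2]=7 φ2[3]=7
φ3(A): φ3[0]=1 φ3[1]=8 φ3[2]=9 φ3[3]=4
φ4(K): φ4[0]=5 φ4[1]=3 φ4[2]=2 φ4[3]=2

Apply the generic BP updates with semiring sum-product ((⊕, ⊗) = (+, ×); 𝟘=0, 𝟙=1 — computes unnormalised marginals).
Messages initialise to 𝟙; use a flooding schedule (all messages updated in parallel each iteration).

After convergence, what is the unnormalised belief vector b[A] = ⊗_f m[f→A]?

init: all messages = 𝟙 over 4 values
r1 m[φ0→A] = [5, 23, 21, 20]
r1 m[φ0→H] = [22, 18, 17, 12]
r1 m[φ1→H] = [18, 25, 22, 17]
r1 m[φ1→K] = [26, 25, 20, 11]
r1 m[φ2→A] = [7, 4, 7, 7]
r1 m[φ3→A] = [1, 8, 9, 4]
r1 m[φ4→K] = [5, 3, 2, 2]
r1 m[A→φ0] = [1, 1, 1, 1]
r1 m[A→φ2] = [1, 1, 1, 1]
r1 m[A→φ3] = [1, 1, 1, 1]
r1 m[H→φ0] = [1, 1, 1, 1]
r1 m[H→φ1] = [1, 1, 1, 1]
r1 m[K→φ1] = [1, 1, 1, 1]
r1 m[K→φ4] = [1, 1, 1, 1]
r2 m[φ0→A] = [5, 23, 21, 20]
r2 m[φ0→H] = [22, 18, 17, 12]
r2 m[φ1→H] = [18, 25, 22, 17]
r2 m[φ1→K] = [26, 25, 20, 11]
r2 m[φ2→A] = [7, 4, 7, 7]
r2 m[φ3→A] = [1, 8, 9, 4]
r2 m[φ4→K] = [5, 3, 2, 2]
r2 m[A→φ0] = [7, 32, 63, 28]
r2 m[A→φ2] = [5, 184, 189, 80]
r2 m[A→φ3] = [35, 92, 147, 140]
r2 m[H→φ0] = [18, 25, 22, 17]
r2 m[H→φ1] = [22, 18, 17, 12]
r2 m[K→φ1] = [5, 3, 2, 2]
r2 m[K→φ4] = [26, 25, 20, 11]
r3 m[φ0→A] = [104, 462, 437, 421]
r3 m[φ0→H] = [868, 705, 641, 440]
r3 m[φ1→H] = [58, 82, 71, 56]
r3 m[φ1→K] = [450, 433, 322, 219]
r3 m[φ2→A] = [7, 4, 7, 7]
r3 m[φ3→A] = [1, 8, 9, 4]
r3 m[φ4→K] = [5, 3, 2, 2]
r3 m[A→φ0] = [7, 32, 63, 28]
r3 m[A→φ2] = [5, 184, 189, 80]
r3 m[A→φ3] = [35, 92, 147, 140]
r3 m[H→φ0] = [18, 25, 22, 17]
r3 m[H→φ1] = [22, 18, 17, 12]
r3 m[K→φ1] = [5, 3, 2, 2]
r3 m[K→φ4] = [26, 25, 20, 11]
r4 m[φ0→A] = [104, 462, 437, 421]
r4 m[φ0→H] = [868, 705, 641, 440]
r4 m[φ1→H] = [58, 82, 71, 56]
r4 m[φ1→K] = [450, 433, 322, 219]
r4 m[φ2→A] = [7, 4, 7, 7]
r4 m[φ3→A] = [1, 8, 9, 4]
r4 m[φ4→K] = [5, 3, 2, 2]
r4 m[A→φ0] = [7, 32, 63, 28]
r4 m[A→φ2] = [104, 3696, 3933, 1684]
r4 m[A→φ3] = [728, 1848, 3059, 2947]
r4 m[H→φ0] = [58, 82, 71, 56]
r4 m[H→φ1] = [868, 705, 641, 440]
r4 m[K→φ1] = [5, 3, 2, 2]
r4 m[K→φ4] = [450, 433, 322, 219]
r5 m[φ0→A] = [338, 1500, 1421, 1372]
r5 m[φ0→H] = [868, 705, 641, 440]
r5 m[φ1→H] = [58, 82, 71, 56]
r5 m[φ1→K] = [17334, 16641, 12289, 8567]
r5 m[φ2→A] = [7, 4, 7, 7]
r5 m[φ3→A] = [1, 8, 9, 4]
r5 m[φ4→K] = [5, 3, 2, 2]
r5 m[A→φ0] = [7, 32, 63, 28]
r5 m[A→φ2] = [104, 3696, 3933, 1684]
r5 m[A→φ3] = [728, 1848, 3059, 2947]
r5 m[H→φ0] = [58, 82, 71, 56]
r5 m[H→φ1] = [868, 705, 641, 440]
r5 m[K→φ1] = [5, 3, 2, 2]
r5 m[K→φ4] = [450, 433, 322, 219]
r6 m[φ0→A] = [338, 1500, 1421, 1372]
r6 m[φ0→H] = [868, 705, 641, 440]
r6 m[φ1→H] = [58, 82, 71, 56]
r6 m[φ1→K] = [17334, 16641, 12289, 8567]
r6 m[φ2→A] = [7, 4, 7, 7]
r6 m[φ3→A] = [1, 8, 9, 4]
r6 m[φ4→K] = [5, 3, 2, 2]
r6 m[A→φ0] = [7, 32, 63, 28]
r6 m[A→φ2] = [338, 12000, 12789, 5488]
r6 m[A→φ3] = [2366, 6000, 9947, 9604]
r6 m[H→φ0] = [58, 82, 71, 56]
r6 m[H→φ1] = [868, 705, 641, 440]
r6 m[K→φ1] = [5, 3, 2, 2]
r6 m[K→φ4] = [17334, 16641, 12289, 8567]
r7 m[φ0→A] = [338, 1500, 1421, 1372]
r7 m[φ0→H] = [868, 705, 641, 440]
r7 m[φ1→H] = [58, 82, 71, 56]
r7 m[φ1→K] = [17334, 16641, 12289, 8567]
r7 m[φ2→A] = [7, 4, 7, 7]
r7 m[φ3→A] = [1, 8, 9, 4]
r7 m[φ4→K] = [5, 3, 2, 2]
r7 m[A→φ0] = [7, 32, 63, 28]
r7 m[A→φ2] = [338, 12000, 12789, 5488]
r7 m[A→φ3] = [2366, 6000, 9947, 9604]
r7 m[H→φ0] = [58, 82, 71, 56]
r7 m[H→φ1] = [868, 705, 641, 440]
r7 m[K→φ1] = [5, 3, 2, 2]
r7 m[K→φ4] = [17334, 16641, 12289, 8567]
fixed point reached at round 7
b[A] = ⊗ incoming = [2366, 48000, 89523, 38416]

b[A] = [2366, 48000, 89523, 38416]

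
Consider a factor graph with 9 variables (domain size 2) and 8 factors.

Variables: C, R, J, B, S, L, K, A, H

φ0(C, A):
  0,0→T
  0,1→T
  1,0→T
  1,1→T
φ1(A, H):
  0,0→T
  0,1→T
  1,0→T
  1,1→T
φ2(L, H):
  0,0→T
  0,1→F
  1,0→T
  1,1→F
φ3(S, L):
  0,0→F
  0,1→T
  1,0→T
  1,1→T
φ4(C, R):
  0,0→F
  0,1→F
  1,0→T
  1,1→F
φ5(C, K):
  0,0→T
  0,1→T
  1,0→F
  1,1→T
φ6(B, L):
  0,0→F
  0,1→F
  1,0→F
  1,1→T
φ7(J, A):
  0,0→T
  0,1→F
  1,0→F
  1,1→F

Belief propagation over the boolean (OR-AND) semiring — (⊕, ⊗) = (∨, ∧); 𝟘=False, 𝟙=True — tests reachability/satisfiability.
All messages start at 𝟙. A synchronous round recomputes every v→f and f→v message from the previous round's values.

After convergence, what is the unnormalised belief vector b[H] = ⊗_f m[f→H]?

init: all messages = 𝟙 over 2 values
r1 m[φ0→C] = [T, T]
r1 m[φ0→A] = [T, T]
r1 m[φ1→A] = [T, T]
r1 m[φ1→H] = [T, T]
r1 m[φ2→L] = [T, T]
r1 m[φ2→H] = [T, F]
r1 m[φ3→S] = [T, T]
r1 m[φ3→L] = [T, T]
r1 m[φ4→C] = [F, T]
r1 m[φ4→R] = [T, F]
r1 m[φ5→C] = [T, T]
r1 m[φ5→K] = [T, T]
r1 m[φ6→B] = [F, T]
r1 m[φ6→L] = [F, T]
r1 m[φ7→J] = [T, F]
r1 m[φ7→A] = [T, F]
r1 m[C→φ0] = [T, T]
r1 m[C→φ4] = [T, T]
r1 m[C→φ5] = [T, T]
r1 m[R→φ4] = [T, T]
r1 m[J→φ7] = [T, T]
r1 m[B→φ6] = [T, T]
r1 m[S→φ3] = [T, T]
r1 m[L→φ2] = [T, T]
r1 m[L→φ3] = [T, T]
r1 m[L→φ6] = [T, T]
r1 m[K→φ5] = [T, T]
r1 m[A→φ0] = [T, T]
r1 m[A→φ1] = [T, T]
r1 m[A→φ7] = [T, T]
r1 m[H→φ1] = [T, T]
r1 m[H→φ2] = [T, T]
r2 m[φ0→C] = [T, T]
r2 m[φ0→A] = [T, T]
r2 m[φ1→A] = [T, T]
r2 m[φ1→H] = [T, T]
r2 m[φ2→L] = [T, T]
r2 m[φ2→H] = [T, F]
r2 m[φ3→S] = [T, T]
r2 m[φ3→L] = [T, T]
r2 m[φ4→C] = [F, T]
r2 m[φ4→R] = [T, F]
r2 m[φ5→C] = [T, T]
r2 m[φ5→K] = [T, T]
r2 m[φ6→B] = [F, T]
r2 m[φ6→L] = [F, T]
r2 m[φ7→J] = [T, F]
r2 m[φ7→A] = [T, F]
r2 m[C→φ0] = [F, T]
r2 m[C→φ4] = [T, T]
r2 m[C→φ5] = [F, T]
r2 m[R→φ4] = [T, T]
r2 m[J→φ7] = [T, T]
r2 m[B→φ6] = [T, T]
r2 m[S→φ3] = [T, T]
r2 m[L→φ2] = [F, T]
r2 m[L→φ3] = [F, T]
r2 m[L→φ6] = [T, T]
r2 m[K→φ5] = [T, T]
r2 m[A→φ0] = [T, F]
r2 m[A→φ1] = [T, F]
r2 m[A→φ7] = [T, T]
r2 m[H→φ1] = [T, F]
r2 m[H→φ2] = [T, T]
r3 m[φ0→C] = [T, T]
r3 m[φ0→A] = [T, T]
r3 m[φ1→A] = [T, T]
r3 m[φ1→H] = [T, T]
r3 m[φ2→L] = [T, T]
r3 m[φ2→H] = [T, F]
r3 m[φ3→S] = [T, T]
r3 m[φ3→L] = [T, T]
r3 m[φ4→C] = [F, T]
r3 m[φ4→R] = [T, F]
r3 m[φ5→C] = [T, T]
r3 m[φ5→K] = [F, T]
r3 m[φ6→B] = [F, T]
r3 m[φ6→L] = [F, T]
r3 m[φ7→J] = [T, F]
r3 m[φ7→A] = [T, F]
r3 m[C→φ0] = [F, T]
r3 m[C→φ4] = [T, T]
r3 m[C→φ5] = [F, T]
r3 m[R→φ4] = [T, T]
r3 m[J→φ7] = [T, T]
r3 m[B→φ6] = [T, T]
r3 m[S→φ3] = [T, T]
r3 m[L→φ2] = [F, T]
r3 m[L→φ3] = [F, T]
r3 m[L→φ6] = [T, T]
r3 m[K→φ5] = [T, T]
r3 m[A→φ0] = [T, F]
r3 m[A→φ1] = [T, F]
r3 m[A→φ7] = [T, T]
r3 m[H→φ1] = [T, F]
r3 m[H→φ2] = [T, T]
r4 m[φ0→C] = [T, T]
r4 m[φ0→A] = [T, T]
r4 m[φ1→A] = [T, T]
r4 m[φ1→H] = [T, T]
r4 m[φ2→L] = [T, T]
r4 m[φ2→H] = [T, F]
r4 m[φ3→S] = [T, T]
r4 m[φ3→L] = [T, T]
r4 m[φ4→C] = [F, T]
r4 m[φ4→R] = [T, F]
r4 m[φ5→C] = [T, T]
r4 m[φ5→K] = [F, T]
r4 m[φ6→B] = [F, T]
r4 m[φ6→L] = [F, T]
r4 m[φ7→J] = [T, F]
r4 m[φ7→A] = [T, F]
r4 m[C→φ0] = [F, T]
r4 m[C→φ4] = [T, T]
r4 m[C→φ5] = [F, T]
r4 m[R→φ4] = [T, T]
r4 m[J→φ7] = [T, T]
r4 m[B→φ6] = [T, T]
r4 m[S→φ3] = [T, T]
r4 m[L→φ2] = [F, T]
r4 m[L→φ3] = [F, T]
r4 m[L→φ6] = [T, T]
r4 m[K→φ5] = [T, T]
r4 m[A→φ0] = [T, F]
r4 m[A→φ1] = [T, F]
r4 m[A→φ7] = [T, T]
r4 m[H→φ1] = [T, F]
r4 m[H→φ2] = [T, T]
fixed point reached at round 4
b[H] = ⊗ incoming = [T, F]

b[H] = [T, F]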